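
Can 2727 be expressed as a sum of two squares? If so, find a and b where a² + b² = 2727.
Not possible

Factorization: 2727 = 3^3 × 101
By Fermat: n is sum of two squares iff every prime p ≡ 3 (mod 4) appears to even power.
Prime(s) ≡ 3 (mod 4) with odd exponent: [(3, 3)]
Therefore 2727 cannot be expressed as a² + b².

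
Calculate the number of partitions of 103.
271248950

p(n) counts ways to write n as a sum of positive integers (order ignored).
Euler's pentagonal recurrence: p(k) = p(k-1) + p(k-2) - p(k-5) - p(k-7) + p(k-12) + p(k-15) - ... (offsets j(3j∓1)/2, signs ++--, p(0)=1, p(<0)=0).
DP table for k = 0..102: p(0)=1, p(1)=1, p(2)=2, p(3)=3, p(4)=5, p(5)=7, p(6)=11, p(7)=15, p(8)=22, p(9)=30, p(10)=42, p(11)=56, p(12)=77, p(13)=101, p(14)=135, p(15)=176, p(16)=231, p(17)=297, p(18)=385, p(19)=490, p(20)=627, p(21)=792, p(22)=1002, p(23)=1255, p(24)=1575, p(25)=1958, p(26)=2436, p(27)=3010, p(28)=3718, p(29)=4565, p(30)=5604, p(31)=6842, p(32)=8349, p(33)=10143, p(34)=12310, p(35)=14883, p(36)=17977, p(37)=21637, p(38)=26015, p(39)=31185, p(40)=37338, p(41)=44583, p(42)=53174, p(43)=63261, p(44)=75175, p(45)=89134, p(46)=105558, p(47)=124754, p(48)=147273, p(49)=173525, p(50)=204226, p(51)=239943, p(52)=281589, p(53)=329931, p(54)=386155, p(55)=451276, p(56)=526823, p(57)=614154, p(58)=715220, p(59)=831820, p(60)=966467, p(61)=1121505, p(62)=1300156, p(63)=1505499, p(64)=1741630, p(65)=2012558, p(66)=2323520, p(67)=2679689, p(68)=3087735, p(69)=3554345, p(70)=4087968, p(71)=4697205, p(72)=5392783, p(73)=6185689, p(74)=7089500, p(75)=8118264, p(76)=9289091, p(77)=10619863, p(78)=12132164, p(79)=13848650, p(80)=15796476, p(81)=18004327, p(82)=20506255, p(83)=23338469, p(84)=26543660, p(85)=30167357, p(86)=34262962, p(87)=38887673, p(88)=44108109, p(89)=49995925, p(90)=56634173, p(91)=64112359, p(92)=72533807, p(93)=82010177, p(94)=92669720, p(95)=104651419, p(96)=118114304, p(97)=133230930, p(98)=150198136, p(99)=169229875, p(100)=190569292, p(101)=214481126, p(102)=241265379.
Final step: p(103) = p(102) + p(101) - p(98) - p(96) + p(91) + p(88) - p(81) - p(77) + p(68) + p(63) - p(52) - p(46) + p(33) + p(26) - p(11) - p(3)
= 241265379 + 214481126 - 150198136 - 118114304 + 64112359 + 44108109 - 18004327 - 10619863 + 3087735 + 1505499 - 281589 - 105558 + 10143 + 2436 - 56 - 3
= 271248950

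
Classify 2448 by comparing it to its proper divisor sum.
abundant

Proper divisors of 2448: sum = 1 + 2 + 3 + 4 + 6 + 8 + 9 + 12 + ... + 408 + 612 + 816 + 1224 (29 divisors) = 4806
Since 4806 > 2448, 2448 is abundant.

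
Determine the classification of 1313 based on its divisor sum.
deficient

Proper divisors of 1313: sum = 1 + 13 + 101 = 115
Since 115 < 1313, 1313 is deficient.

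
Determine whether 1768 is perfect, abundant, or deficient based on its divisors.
abundant

Proper divisors of 1768: sum = 1 + 2 + 4 + 8 + 13 + 17 + 26 + 34 + 52 + 68 + 104 + 136 + 221 + 442 + 884 = 2012
Since 2012 > 1768, 1768 is abundant.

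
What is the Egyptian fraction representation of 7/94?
1/14 + 1/329

Greedy algorithm:
7/94: ceiling(94/7) = 14, use 1/14
1/329: ceiling(329/1) = 329, use 1/329
Result: 7/94 = 1/14 + 1/329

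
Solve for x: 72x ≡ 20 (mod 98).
x ≡ 3 (mod 49)

gcd(72, 98) = 2, which divides 20, so solutions exist.
Divide through by 2: 36x ≡ 10 (mod 49).
Find 36^(-1) mod 49 by the extended Euclidean algorithm:
49 = 1 × 36 + 13  ⟹  13 = (1)·49 + (-1)·36
36 = 2 × 13 + 10  ⟹  10 = (-2)·49 + (3)·36
13 = 1 × 10 + 3  ⟹  3 = (3)·49 + (-4)·36
10 = 3 × 3 + 1  ⟹  1 = (-11)·49 + (15)·36
So (15)·36 ≡ 1 (mod 49), i.e. 36^(-1) ≡ 15 (mod 49).
x ≡ 15 × 10 = 150 ≡ 3 (mod 49).
Check: 72 × 3 = 216 ≡ 20 (mod 98).
x ≡ 3 (mod 49), giving 2 solutions mod 98.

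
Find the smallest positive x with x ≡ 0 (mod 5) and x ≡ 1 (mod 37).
75

Using Chinese Remainder Theorem:
M = 5 × 37 = 185
M1 = 37, M2 = 5
y1 = 37^(-1) mod 5 = 3
y2 = 5^(-1) mod 37 = 15
x = (0×37×3 + 1×5×15) mod 185 = 75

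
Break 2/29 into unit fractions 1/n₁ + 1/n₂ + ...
1/15 + 1/435

Greedy algorithm:
2/29: ceiling(29/2) = 15, use 1/15
1/435: ceiling(435/1) = 435, use 1/435
Result: 2/29 = 1/15 + 1/435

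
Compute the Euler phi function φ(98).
42

98 = 2 × 7^2
φ(n) = n × ∏(1 - 1/p) for each prime p dividing n
φ(98) = 98 × (1 - 1/2) × (1 - 1/7) = 42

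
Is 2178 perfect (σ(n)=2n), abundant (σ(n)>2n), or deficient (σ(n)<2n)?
abundant

Proper divisors of 2178: sum = 1 + 2 + 3 + 6 + 9 + 11 + 18 + 22 + ... + 242 + 363 + 726 + 1089 (17 divisors) = 3009
Since 3009 > 2178, 2178 is abundant.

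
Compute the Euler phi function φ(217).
180

217 = 7 × 31
φ(n) = n × ∏(1 - 1/p) for each prime p dividing n
φ(217) = 217 × (1 - 1/7) × (1 - 1/31) = 180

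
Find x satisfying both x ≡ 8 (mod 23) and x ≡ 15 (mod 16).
31

Using Chinese Remainder Theorem:
M = 23 × 16 = 368
M1 = 16, M2 = 23
y1 = 16^(-1) mod 23 = 13
y2 = 23^(-1) mod 16 = 7
x = (8×16×13 + 15×23×7) mod 368 = 31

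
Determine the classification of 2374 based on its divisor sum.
deficient

Proper divisors of 2374: sum = 1 + 2 + 1187 = 1190
Since 1190 < 2374, 2374 is deficient.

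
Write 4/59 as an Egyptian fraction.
1/15 + 1/885

Greedy algorithm:
4/59: ceiling(59/4) = 15, use 1/15
1/885: ceiling(885/1) = 885, use 1/885
Result: 4/59 = 1/15 + 1/885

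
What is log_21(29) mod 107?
50

Baby-step giant-step with step n = ⌈√107⌉ = 11.
Baby steps 21^j mod 107 (j:value) for j=0..10: 0:1, 1:21, 2:13, 3:59, 4:62, 5:18, 6:57, 7:20, 8:99, 9:46, 10:3.
Giant-step multiplier: 21^(-11) ≡ 21^(106-11) = 21^95 ≡ 17 (mod 107).
Giant steps γ_i = 29·17^i mod 107: γ_0=29, γ_1=65, γ_2=35, γ_3=60, γ_4=57 (in table at j=6).
x = i·n + j = 4·11 + 6 = 50.
Check: 21^50 ≡ 29 (mod 107).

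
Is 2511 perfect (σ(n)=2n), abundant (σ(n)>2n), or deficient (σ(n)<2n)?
deficient

Proper divisors of 2511: sum = 1 + 3 + 9 + 27 + 31 + 81 + 93 + 279 + 837 = 1361
Since 1361 < 2511, 2511 is deficient.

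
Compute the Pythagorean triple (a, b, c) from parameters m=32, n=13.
(855, 832, 1193)

Euclid's formula: a = m² - n², b = 2mn, c = m² + n²
m = 32, n = 13
a = 32² - 13² = 1024 - 169 = 855
b = 2 × 32 × 13 = 832
c = 32² + 13² = 1024 + 169 = 1193
Verification: 855² + 832² = 731025 + 692224 = 1423249 = 1193² ✓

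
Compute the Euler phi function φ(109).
108

109 = 109
φ(n) = n × ∏(1 - 1/p) for each prime p dividing n
φ(109) = 109 × (1 - 1/109) = 108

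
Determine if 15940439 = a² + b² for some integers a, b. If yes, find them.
Not possible

Factorization: 15940439 = 53 × 67^3
By Fermat: n is sum of two squares iff every prime p ≡ 3 (mod 4) appears to even power.
Prime(s) ≡ 3 (mod 4) with odd exponent: [(67, 3)]
Therefore 15940439 cannot be expressed as a² + b².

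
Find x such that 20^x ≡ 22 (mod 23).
11

Baby-step giant-step with step n = ⌈√23⌉ = 5.
Baby steps 20^j mod 23 (j:value) for j=0..4: 0:1, 1:20, 2:9, 3:19, 4:12.
Giant-step multiplier: 20^(-5) ≡ 20^(22-5) = 20^17 ≡ 7 (mod 23).
Giant steps γ_i = 22·7^i mod 23: γ_0=22, γ_1=16, γ_2=20 (in table at j=1).
x = i·n + j = 2·5 + 1 = 11.
Check: 20^11 ≡ 22 (mod 23).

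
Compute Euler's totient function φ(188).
92

188 = 2^2 × 47
φ(n) = n × ∏(1 - 1/p) for each prime p dividing n
φ(188) = 188 × (1 - 1/2) × (1 - 1/47) = 92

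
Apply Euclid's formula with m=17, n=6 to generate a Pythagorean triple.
(253, 204, 325)

Euclid's formula: a = m² - n², b = 2mn, c = m² + n²
m = 17, n = 6
a = 17² - 6² = 289 - 36 = 253
b = 2 × 17 × 6 = 204
c = 17² + 6² = 289 + 36 = 325
Verification: 253² + 204² = 64009 + 41616 = 105625 = 325² ✓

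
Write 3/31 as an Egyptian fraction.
1/11 + 1/171 + 1/58311

Greedy algorithm:
3/31: ceiling(31/3) = 11, use 1/11
2/341: ceiling(341/2) = 171, use 1/171
1/58311: ceiling(58311/1) = 58311, use 1/58311
Result: 3/31 = 1/11 + 1/171 + 1/58311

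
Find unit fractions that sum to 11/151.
1/14 + 1/705 + 1/1490370

Greedy algorithm:
11/151: ceiling(151/11) = 14, use 1/14
3/2114: ceiling(2114/3) = 705, use 1/705
1/1490370: ceiling(1490370/1) = 1490370, use 1/1490370
Result: 11/151 = 1/14 + 1/705 + 1/1490370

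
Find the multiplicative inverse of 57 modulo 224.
169

gcd(57, 224) = 1, so the inverse exists.
Extended Euclidean algorithm on (224, 57):
224 = 3 × 57 + 53  ⟹  53 = (1)·224 + (-3)·57
57 = 1 × 53 + 4  ⟹  4 = (-1)·224 + (4)·57
53 = 13 × 4 + 1  ⟹  1 = (14)·224 + (-55)·57
So (-55)·57 ≡ 1 (mod 224), i.e. 57^(-1) ≡ -55 ≡ 169 (mod 224).
Check: 57 × 169 = 9633 ≡ 1 (mod 224)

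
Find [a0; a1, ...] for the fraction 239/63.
[3; 1, 3, 1, 5, 2]

Euclidean algorithm steps:
239 = 3 × 63 + 50
63 = 1 × 50 + 13
50 = 3 × 13 + 11
13 = 1 × 11 + 2
11 = 5 × 2 + 1
2 = 2 × 1 + 0
Continued fraction: [3; 1, 3, 1, 5, 2]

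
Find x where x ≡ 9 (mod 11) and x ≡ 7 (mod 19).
64

Using Chinese Remainder Theorem:
M = 11 × 19 = 209
M1 = 19, M2 = 11
y1 = 19^(-1) mod 11 = 7
y2 = 11^(-1) mod 19 = 7
x = (9×19×7 + 7×11×7) mod 209 = 64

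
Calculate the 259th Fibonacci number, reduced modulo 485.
436

Matrix identity: Q^n = [[F_(n+1), F_n], [F_n, F_(n-1)]] with Q = [[1,1],[1,0]].
n = 259 = 100000011₂. Square-and-multiply, entries mod 485:
Q^1 = [[1,1],[1,0]]
Q^2 = (Q^1)² = [[2,1],[1,1]]
Q^4 = (Q^2)² = [[5,3],[3,2]]
Q^8 = (Q^4)² = [[34,21],[21,13]]
Q^16 = (Q^8)² = [[142,17],[17,125]]
Q^32 = (Q^16)² = [[83,174],[174,394]]
Q^64 = (Q^32)² = [[305,63],[63,242]]
Q^129 = (Q^64)²·Q = [[20,479],[479,26]]
Q^259 = (Q^129)²·Q = [[160,436],[436,209]]
F_259 mod 485 = Q^259[0][1] = 436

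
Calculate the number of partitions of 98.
150198136

p(n) counts ways to write n as a sum of positive integers (order ignored).
Euler's pentagonal recurrence: p(k) = p(k-1) + p(k-2) - p(k-5) - p(k-7) + p(k-12) + p(k-15) - ... (offsets j(3j∓1)/2, signs ++--, p(0)=1, p(<0)=0).
DP table for k = 0..97: p(0)=1, p(1)=1, p(2)=2, p(3)=3, p(4)=5, p(5)=7, p(6)=11, p(7)=15, p(8)=22, p(9)=30, p(10)=42, p(11)=56, p(12)=77, p(13)=101, p(14)=135, p(15)=176, p(16)=231, p(17)=297, p(18)=385, p(19)=490, p(20)=627, p(21)=792, p(22)=1002, p(23)=1255, p(24)=1575, p(25)=1958, p(26)=2436, p(27)=3010, p(28)=3718, p(29)=4565, p(30)=5604, p(31)=6842, p(32)=8349, p(33)=10143, p(34)=12310, p(35)=14883, p(36)=17977, p(37)=21637, p(38)=26015, p(39)=31185, p(40)=37338, p(41)=44583, p(42)=53174, p(43)=63261, p(44)=75175, p(45)=89134, p(46)=105558, p(47)=124754, p(48)=147273, p(49)=173525, p(50)=204226, p(51)=239943, p(52)=281589, p(53)=329931, p(54)=386155, p(55)=451276, p(56)=526823, p(57)=614154, p(58)=715220, p(59)=831820, p(60)=966467, p(61)=1121505, p(62)=1300156, p(63)=1505499, p(64)=1741630, p(65)=2012558, p(66)=2323520, p(67)=2679689, p(68)=3087735, p(69)=3554345, p(70)=4087968, p(71)=4697205, p(72)=5392783, p(73)=6185689, p(74)=7089500, p(75)=8118264, p(76)=9289091, p(77)=10619863, p(78)=12132164, p(79)=13848650, p(80)=15796476, p(81)=18004327, p(82)=20506255, p(83)=23338469, p(84)=26543660, p(85)=30167357, p(86)=34262962, p(87)=38887673, p(88)=44108109, p(89)=49995925, p(90)=56634173, p(91)=64112359, p(92)=72533807, p(93)=82010177, p(94)=92669720, p(95)=104651419, p(96)=118114304, p(97)=133230930.
Final step: p(98) = p(97) + p(96) - p(93) - p(91) + p(86) + p(83) - p(76) - p(72) + p(63) + p(58) - p(47) - p(41) + p(28) + p(21) - p(6)
= 133230930 + 118114304 - 82010177 - 64112359 + 34262962 + 23338469 - 9289091 - 5392783 + 1505499 + 715220 - 124754 - 44583 + 3718 + 792 - 11
= 150198136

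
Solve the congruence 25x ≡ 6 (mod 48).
x ≡ 6 (mod 48)

gcd(25, 48) = 1, which divides 6, so solutions exist.
Find 25^(-1) mod 48 by the extended Euclidean algorithm:
48 = 1 × 25 + 23  ⟹  23 = (1)·48 + (-1)·25
25 = 1 × 23 + 2  ⟹  2 = (-1)·48 + (2)·25
23 = 11 × 2 + 1  ⟹  1 = (12)·48 + (-23)·25
So (-23)·25 ≡ 1 (mod 48), i.e. 25^(-1) ≡ -23 ≡ 25 (mod 48).
x ≡ 25 × 6 = 150 ≡ 6 (mod 48).
Check: 25 × 6 = 150 ≡ 6 (mod 48).
Unique solution: x ≡ 6 (mod 48)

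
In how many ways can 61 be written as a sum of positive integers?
1121505

p(n) counts ways to write n as a sum of positive integers (order ignored).
Euler's pentagonal recurrence: p(k) = p(k-1) + p(k-2) - p(k-5) - p(k-7) + p(k-12) + p(k-15) - ... (offsets j(3j∓1)/2, signs ++--, p(0)=1, p(<0)=0).
DP table for k = 0..60: p(0)=1, p(1)=1, p(2)=2, p(3)=3, p(4)=5, p(5)=7, p(6)=11, p(7)=15, p(8)=22, p(9)=30, p(10)=42, p(11)=56, p(12)=77, p(13)=101, p(14)=135, p(15)=176, p(16)=231, p(17)=297, p(18)=385, p(19)=490, p(20)=627, p(21)=792, p(22)=1002, p(23)=1255, p(24)=1575, p(25)=1958, p(26)=2436, p(27)=3010, p(28)=3718, p(29)=4565, p(30)=5604, p(31)=6842, p(32)=8349, p(33)=10143, p(34)=12310, p(35)=14883, p(36)=17977, p(37)=21637, p(38)=26015, p(39)=31185, p(40)=37338, p(41)=44583, p(42)=53174, p(43)=63261, p(44)=75175, p(45)=89134, p(46)=105558, p(47)=124754, p(48)=147273, p(49)=173525, p(50)=204226, p(51)=239943, p(52)=281589, p(53)=329931, p(54)=386155, p(55)=451276, p(56)=526823, p(57)=614154, p(58)=715220, p(59)=831820, p(60)=966467.
Final step: p(61) = p(60) + p(59) - p(56) - p(54) + p(49) + p(46) - p(39) - p(35) + p(26) + p(21) - p(10) - p(4)
= 966467 + 831820 - 526823 - 386155 + 173525 + 105558 - 31185 - 14883 + 2436 + 792 - 42 - 5
= 1121505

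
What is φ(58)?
28

58 = 2 × 29
φ(n) = n × ∏(1 - 1/p) for each prime p dividing n
φ(58) = 58 × (1 - 1/2) × (1 - 1/29) = 28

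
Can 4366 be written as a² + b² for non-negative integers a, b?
Not possible

Factorization: 4366 = 2 × 37 × 59
By Fermat: n is sum of two squares iff every prime p ≡ 3 (mod 4) appears to even power.
Prime(s) ≡ 3 (mod 4) with odd exponent: [(59, 1)]
Therefore 4366 cannot be expressed as a² + b².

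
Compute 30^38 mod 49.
18

Repeated squaring. Binary of 38 = 100110.
30^1 ≡ 30 (mod 49); 30^2 ≡ 18 (mod 49); 30^4 ≡ 30 (mod 49); 30^8 ≡ 18 (mod 49); 30^16 ≡ 30 (mod 49); 30^32 ≡ 18 (mod 49)
30^38 = 30^2 × 30^4 × 30^32 ≡ 18 (mod 49)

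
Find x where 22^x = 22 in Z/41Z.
1

Baby-step giant-step with step n = ⌈√41⌉ = 7.
Baby steps 22^j mod 41 (j:value) for j=0..6: 0:1, 1:22, 2:33, 3:29, 4:23, 5:14, 6:21.
h = 22 is already in the table at j=1, so x = 1.
Check: 22^1 ≡ 22 (mod 41).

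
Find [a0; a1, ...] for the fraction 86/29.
[2; 1, 28]

Euclidean algorithm steps:
86 = 2 × 29 + 28
29 = 1 × 28 + 1
28 = 28 × 1 + 0
Continued fraction: [2; 1, 28]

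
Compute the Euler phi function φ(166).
82

166 = 2 × 83
φ(n) = n × ∏(1 - 1/p) for each prime p dividing n
φ(166) = 166 × (1 - 1/2) × (1 - 1/83) = 82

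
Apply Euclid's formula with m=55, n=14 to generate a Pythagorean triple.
(2829, 1540, 3221)

Euclid's formula: a = m² - n², b = 2mn, c = m² + n²
m = 55, n = 14
a = 55² - 14² = 3025 - 196 = 2829
b = 2 × 55 × 14 = 1540
c = 55² + 14² = 3025 + 196 = 3221
Verification: 2829² + 1540² = 8003241 + 2371600 = 10374841 = 3221² ✓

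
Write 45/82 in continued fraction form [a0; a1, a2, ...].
[0; 1, 1, 4, 1, 1, 1, 2]

Euclidean algorithm steps:
45 = 0 × 82 + 45
82 = 1 × 45 + 37
45 = 1 × 37 + 8
37 = 4 × 8 + 5
8 = 1 × 5 + 3
5 = 1 × 3 + 2
3 = 1 × 2 + 1
2 = 2 × 1 + 0
Continued fraction: [0; 1, 1, 4, 1, 1, 1, 2]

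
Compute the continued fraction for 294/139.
[2; 8, 1, 2, 5]

Euclidean algorithm steps:
294 = 2 × 139 + 16
139 = 8 × 16 + 11
16 = 1 × 11 + 5
11 = 2 × 5 + 1
5 = 5 × 1 + 0
Continued fraction: [2; 8, 1, 2, 5]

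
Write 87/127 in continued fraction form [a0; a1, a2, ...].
[0; 1, 2, 5, 1, 2, 2]

Euclidean algorithm steps:
87 = 0 × 127 + 87
127 = 1 × 87 + 40
87 = 2 × 40 + 7
40 = 5 × 7 + 5
7 = 1 × 5 + 2
5 = 2 × 2 + 1
2 = 2 × 1 + 0
Continued fraction: [0; 1, 2, 5, 1, 2, 2]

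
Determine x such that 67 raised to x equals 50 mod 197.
195

Baby-step giant-step with step n = ⌈√197⌉ = 15.
Baby steps 67^j mod 197 (j:value) for j=0..14: 0:1, 1:67, 2:155, 3:141, 4:188, 5:185, 6:181, 7:110, 8:81, 9:108, 10:144, 11:192, 12:59, 13:13, 14:83.
Giant-step multiplier: 67^(-15) ≡ 67^(196-15) = 67^181 ≡ 162 (mod 197).
Giant steps γ_i = 50·162^i mod 197: γ_0=50, γ_1=23, γ_2=180, γ_3=4, γ_4=57, γ_5=172, γ_6=87, γ_7=107, γ_8=195, γ_9=70, γ_10=111, γ_11=55, γ_12=45, γ_13=1 (in table at j=0).
x = i·n + j = 13·15 + 0 = 195.
Check: 67^195 ≡ 50 (mod 197).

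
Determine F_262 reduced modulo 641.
243

Matrix identity: Q^n = [[F_(n+1), F_n], [F_n, F_(n-1)]] with Q = [[1,1],[1,0]].
n = 262 = 100000110₂. Square-and-multiply, entries mod 641:
Q^1 = [[1,1],[1,0]]
Q^2 = (Q^1)² = [[2,1],[1,1]]
Q^4 = (Q^2)² = [[5,3],[3,2]]
Q^8 = (Q^4)² = [[34,21],[21,13]]
Q^16 = (Q^8)² = [[315,346],[346,610]]
Q^32 = (Q^16)² = [[360,191],[191,169]]
Q^65 = (Q^32)²·Q = [[464,62],[62,402]]
Q^131 = (Q^65)²·Q = [[407,559],[559,489]]
Q^262 = (Q^131)² = [[585,243],[243,342]]
F_262 mod 641 = Q^262[0][1] = 243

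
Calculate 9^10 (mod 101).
84

Repeated squaring. Binary of 10 = 1010.
9^1 ≡ 9 (mod 101); 9^2 ≡ 81 (mod 101); 9^4 ≡ 97 (mod 101); 9^8 ≡ 16 (mod 101)
9^10 = 9^2 × 9^8 ≡ 84 (mod 101)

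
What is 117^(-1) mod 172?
25

gcd(117, 172) = 1, so the inverse exists.
Extended Euclidean algorithm on (172, 117):
172 = 1 × 117 + 55  ⟹  55 = (1)·172 + (-1)·117
117 = 2 × 55 + 7  ⟹  7 = (-2)·172 + (3)·117
55 = 7 × 7 + 6  ⟹  6 = (15)·172 + (-22)·117
7 = 1 × 6 + 1  ⟹  1 = (-17)·172 + (25)·117
So (25)·117 ≡ 1 (mod 172), i.e. 117^(-1) ≡ 25 (mod 172).
Check: 117 × 25 = 2925 ≡ 1 (mod 172)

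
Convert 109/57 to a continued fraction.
[1; 1, 10, 2, 2]

Euclidean algorithm steps:
109 = 1 × 57 + 52
57 = 1 × 52 + 5
52 = 10 × 5 + 2
5 = 2 × 2 + 1
2 = 2 × 1 + 0
Continued fraction: [1; 1, 10, 2, 2]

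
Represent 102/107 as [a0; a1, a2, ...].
[0; 1, 20, 2, 2]

Euclidean algorithm steps:
102 = 0 × 107 + 102
107 = 1 × 102 + 5
102 = 20 × 5 + 2
5 = 2 × 2 + 1
2 = 2 × 1 + 0
Continued fraction: [0; 1, 20, 2, 2]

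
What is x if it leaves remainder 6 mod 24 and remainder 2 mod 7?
30

Using Chinese Remainder Theorem:
M = 24 × 7 = 168
M1 = 7, M2 = 24
y1 = 7^(-1) mod 24 = 7
y2 = 24^(-1) mod 7 = 5
x = (6×7×7 + 2×24×5) mod 168 = 30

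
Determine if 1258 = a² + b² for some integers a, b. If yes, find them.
13² + 33² (a=13, b=33)

Factorization: 1258 = 2 × 17 × 37
By Fermat: n is sum of two squares iff every prime p ≡ 3 (mod 4) appears to even power.
All primes ≡ 3 (mod 4) appear to even power.
Search a = 0, 1, 2, … for 1258 - a² a perfect square: first hit at a = 13: 1258 - 169 = 1089 = 33².
1258 = 13² + 33² = 169 + 1089 ✓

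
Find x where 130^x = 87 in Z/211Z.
66

Baby-step giant-step with step n = ⌈√211⌉ = 15.
Baby steps 130^j mod 211 (j:value) for j=0..14: 0:1, 1:130, 2:20, 3:68, 4:189, 5:94, 6:193, 7:192, 8:62, 9:42, 10:185, 11:207, 12:113, 13:131, 14:150.
Giant-step multiplier: 130^(-15) ≡ 130^(210-15) = 130^195 ≡ 12 (mod 211).
Giant steps γ_i = 87·12^i mod 211: γ_0=87, γ_1=200, γ_2=79, γ_3=104, γ_4=193 (in table at j=6).
x = i·n + j = 4·15 + 6 = 66.
Check: 130^66 ≡ 87 (mod 211).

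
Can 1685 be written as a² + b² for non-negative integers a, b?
2² + 41² (a=2, b=41)

Factorization: 1685 = 5 × 337
By Fermat: n is sum of two squares iff every prime p ≡ 3 (mod 4) appears to even power.
All primes ≡ 3 (mod 4) appear to even power.
Search a = 0, 1, 2, … for 1685 - a² a perfect square: first hit at a = 2: 1685 - 4 = 1681 = 41².
1685 = 2² + 41² = 4 + 1681 ✓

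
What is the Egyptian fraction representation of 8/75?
1/10 + 1/150

Greedy algorithm:
8/75: ceiling(75/8) = 10, use 1/10
1/150: ceiling(150/1) = 150, use 1/150
Result: 8/75 = 1/10 + 1/150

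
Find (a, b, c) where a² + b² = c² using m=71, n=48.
(2737, 6816, 7345)

Euclid's formula: a = m² - n², b = 2mn, c = m² + n²
m = 71, n = 48
a = 71² - 48² = 5041 - 2304 = 2737
b = 2 × 71 × 48 = 6816
c = 71² + 48² = 5041 + 2304 = 7345
Verification: 2737² + 6816² = 7491169 + 46457856 = 53949025 = 7345² ✓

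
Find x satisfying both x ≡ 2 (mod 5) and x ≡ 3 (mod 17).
37

Using Chinese Remainder Theorem:
M = 5 × 17 = 85
M1 = 17, M2 = 5
y1 = 17^(-1) mod 5 = 3
y2 = 5^(-1) mod 17 = 7
x = (2×17×3 + 3×5×7) mod 85 = 37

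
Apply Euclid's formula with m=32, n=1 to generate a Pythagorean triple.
(1023, 64, 1025)

Euclid's formula: a = m² - n², b = 2mn, c = m² + n²
m = 32, n = 1
a = 32² - 1² = 1024 - 1 = 1023
b = 2 × 32 × 1 = 64
c = 32² + 1² = 1024 + 1 = 1025
Verification: 1023² + 64² = 1046529 + 4096 = 1050625 = 1025² ✓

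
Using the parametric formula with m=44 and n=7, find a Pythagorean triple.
(1887, 616, 1985)

Euclid's formula: a = m² - n², b = 2mn, c = m² + n²
m = 44, n = 7
a = 44² - 7² = 1936 - 49 = 1887
b = 2 × 44 × 7 = 616
c = 44² + 7² = 1936 + 49 = 1985
Verification: 1887² + 616² = 3560769 + 379456 = 3940225 = 1985² ✓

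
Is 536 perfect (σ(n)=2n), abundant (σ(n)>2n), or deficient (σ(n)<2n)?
deficient

Proper divisors of 536: sum = 1 + 2 + 4 + 8 + 67 + 134 + 268 = 484
Since 484 < 536, 536 is deficient.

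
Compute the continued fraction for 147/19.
[7; 1, 2, 1, 4]

Euclidean algorithm steps:
147 = 7 × 19 + 14
19 = 1 × 14 + 5
14 = 2 × 5 + 4
5 = 1 × 4 + 1
4 = 4 × 1 + 0
Continued fraction: [7; 1, 2, 1, 4]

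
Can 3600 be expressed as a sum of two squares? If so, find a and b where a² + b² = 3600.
0² + 60² (a=0, b=60)

Factorization: 3600 = 2^4 × 3^2 × 5^2
By Fermat: n is sum of two squares iff every prime p ≡ 3 (mod 4) appears to even power.
All primes ≡ 3 (mod 4) appear to even power.
Search a = 0, 1, 2, … for 3600 - a² a perfect square: first hit at a = 0: 3600 - 0 = 3600 = 60².
3600 = 0² + 60² = 0 + 3600 ✓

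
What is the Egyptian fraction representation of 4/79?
1/20 + 1/1580

Greedy algorithm:
4/79: ceiling(79/4) = 20, use 1/20
1/1580: ceiling(1580/1) = 1580, use 1/1580
Result: 4/79 = 1/20 + 1/1580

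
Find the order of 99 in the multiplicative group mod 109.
108

109 is prime, so ord(99) divides φ(109) = 108.
Divisors of 108: 1, 2, 3, 4, 6, 9, 12, 18, 27, 36, 54, 108.
Repeated squaring: 99^1 ≡ 99, 99^2 ≡ 100, 99^4 ≡ 81, 99^8 ≡ 21, 99^16 ≡ 5, 99^32 ≡ 25, 99^64 ≡ 80 (mod 109).
Test 99^d mod 109 for each divisor d in increasing order:
99^1 ≡ 99
99^2 ≡ 100
99^3 = 99^2·99^1 ≡ 90
99^4 ≡ 81
99^6 = 99^4·99^2 ≡ 34
99^9 = 99^8·99^1 ≡ 8
99^12 = 99^8·99^4 ≡ 66
99^18 = 99^16·99^2 ≡ 64
99^27 = 99^16·99^8·99^2·99^1 ≡ 76
99^36 = 99^32·99^4 ≡ 63
99^54 = 99^32·99^16·99^4·99^2 ≡ 108
99^108 = 99^64·99^32·99^8·99^4 ≡ 1  ← first divisor giving 1
The order is 108.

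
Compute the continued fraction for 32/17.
[1; 1, 7, 2]

Euclidean algorithm steps:
32 = 1 × 17 + 15
17 = 1 × 15 + 2
15 = 7 × 2 + 1
2 = 2 × 1 + 0
Continued fraction: [1; 1, 7, 2]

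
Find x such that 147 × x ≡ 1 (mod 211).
89

gcd(147, 211) = 1, so the inverse exists.
Extended Euclidean algorithm on (211, 147):
211 = 1 × 147 + 64  ⟹  64 = (1)·211 + (-1)·147
147 = 2 × 64 + 19  ⟹  19 = (-2)·211 + (3)·147
64 = 3 × 19 + 7  ⟹  7 = (7)·211 + (-10)·147
19 = 2 × 7 + 5  ⟹  5 = (-16)·211 + (23)·147
7 = 1 × 5 + 2  ⟹  2 = (23)·211 + (-33)·147
5 = 2 × 2 + 1  ⟹  1 = (-62)·211 + (89)·147
So (89)·147 ≡ 1 (mod 211), i.e. 147^(-1) ≡ 89 (mod 211).
Check: 147 × 89 = 13083 ≡ 1 (mod 211)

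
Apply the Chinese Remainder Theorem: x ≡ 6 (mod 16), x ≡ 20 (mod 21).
230

Using Chinese Remainder Theorem:
M = 16 × 21 = 336
M1 = 21, M2 = 16
y1 = 21^(-1) mod 16 = 13
y2 = 16^(-1) mod 21 = 4
x = (6×21×13 + 20×16×4) mod 336 = 230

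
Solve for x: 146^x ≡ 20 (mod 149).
122

Baby-step giant-step with step n = ⌈√149⌉ = 13.
Baby steps 146^j mod 149 (j:value) for j=0..12: 0:1, 1:146, 2:9, 3:122, 4:81, 5:55, 6:133, 7:48, 8:5, 9:134, 10:45, 11:14, 12:107.
Giant-step multiplier: 146^(-13) ≡ 146^(148-13) = 146^135 ≡ 136 (mod 149).
Giant steps γ_i = 20·136^i mod 149: γ_0=20, γ_1=38, γ_2=102, γ_3=15, γ_4=103, γ_5=2, γ_6=123, γ_7=40, γ_8=76, γ_9=55 (in table at j=5).
x = i·n + j = 9·13 + 5 = 122.
Check: 146^122 ≡ 20 (mod 149).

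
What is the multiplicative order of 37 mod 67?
3

67 is prime, so ord(37) divides φ(67) = 66.
Divisors of 66: 1, 2, 3, 6, 11, 22, 33, 66.
Repeated squaring: 37^1 ≡ 37, 37^2 ≡ 29, 37^4 ≡ 37, 37^8 ≡ 29, 37^16 ≡ 37, 37^32 ≡ 29, 37^64 ≡ 37 (mod 67).
Test 37^d mod 67 for each divisor d in increasing order:
37^1 ≡ 37
37^2 ≡ 29
37^3 = 37^2·37^1 ≡ 1  ← first divisor giving 1
The order is 3.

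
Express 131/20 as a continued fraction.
[6; 1, 1, 4, 2]

Euclidean algorithm steps:
131 = 6 × 20 + 11
20 = 1 × 11 + 9
11 = 1 × 9 + 2
9 = 4 × 2 + 1
2 = 2 × 1 + 0
Continued fraction: [6; 1, 1, 4, 2]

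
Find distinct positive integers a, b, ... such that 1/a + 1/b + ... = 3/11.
1/4 + 1/44

Greedy algorithm:
3/11: ceiling(11/3) = 4, use 1/4
1/44: ceiling(44/1) = 44, use 1/44
Result: 3/11 = 1/4 + 1/44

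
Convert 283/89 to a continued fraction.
[3; 5, 1, 1, 3, 2]

Euclidean algorithm steps:
283 = 3 × 89 + 16
89 = 5 × 16 + 9
16 = 1 × 9 + 7
9 = 1 × 7 + 2
7 = 3 × 2 + 1
2 = 2 × 1 + 0
Continued fraction: [3; 5, 1, 1, 3, 2]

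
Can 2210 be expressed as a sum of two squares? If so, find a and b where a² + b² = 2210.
1² + 47² (a=1, b=47)

Factorization: 2210 = 2 × 5 × 13 × 17
By Fermat: n is sum of two squares iff every prime p ≡ 3 (mod 4) appears to even power.
All primes ≡ 3 (mod 4) appear to even power.
Search a = 0, 1, 2, … for 2210 - a² a perfect square: first hit at a = 1: 2210 - 1 = 2209 = 47².
2210 = 1² + 47² = 1 + 2209 ✓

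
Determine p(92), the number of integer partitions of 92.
72533807

p(n) counts ways to write n as a sum of positive integers (order ignored).
Euler's pentagonal recurrence: p(k) = p(k-1) + p(k-2) - p(k-5) - p(k-7) + p(k-12) + p(k-15) - ... (offsets j(3j∓1)/2, signs ++--, p(0)=1, p(<0)=0).
DP table for k = 0..91: p(0)=1, p(1)=1, p(2)=2, p(3)=3, p(4)=5, p(5)=7, p(6)=11, p(7)=15, p(8)=22, p(9)=30, p(10)=42, p(11)=56, p(12)=77, p(13)=101, p(14)=135, p(15)=176, p(16)=231, p(17)=297, p(18)=385, p(19)=490, p(20)=627, p(21)=792, p(22)=1002, p(23)=1255, p(24)=1575, p(25)=1958, p(26)=2436, p(27)=3010, p(28)=3718, p(29)=4565, p(30)=5604, p(31)=6842, p(32)=8349, p(33)=10143, p(34)=12310, p(35)=14883, p(36)=17977, p(37)=21637, p(38)=26015, p(39)=31185, p(40)=37338, p(41)=44583, p(42)=53174, p(43)=63261, p(44)=75175, p(45)=89134, p(46)=105558, p(47)=124754, p(48)=147273, p(49)=173525, p(50)=204226, p(51)=239943, p(52)=281589, p(53)=329931, p(54)=386155, p(55)=451276, p(56)=526823, p(57)=614154, p(58)=715220, p(59)=831820, p(60)=966467, p(61)=1121505, p(62)=1300156, p(63)=1505499, p(64)=1741630, p(65)=2012558, p(66)=2323520, p(67)=2679689, p(68)=3087735, p(69)=3554345, p(70)=4087968, p(71)=4697205, p(72)=5392783, p(73)=6185689, p(74)=7089500, p(75)=8118264, p(76)=9289091, p(77)=10619863, p(78)=12132164, p(79)=13848650, p(80)=15796476, p(81)=18004327, p(82)=20506255, p(83)=23338469, p(84)=26543660, p(85)=30167357, p(86)=34262962, p(87)=38887673, p(88)=44108109, p(89)=49995925, p(90)=56634173, p(91)=64112359.
Final step: p(92) = p(91) + p(90) - p(87) - p(85) + p(80) + p(77) - p(70) - p(66) + p(57) + p(52) - p(41) - p(35) + p(22) + p(15) - p(0)
= 64112359 + 56634173 - 38887673 - 30167357 + 15796476 + 10619863 - 4087968 - 2323520 + 614154 + 281589 - 44583 - 14883 + 1002 + 176 - 1
= 72533807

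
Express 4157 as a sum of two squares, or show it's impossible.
26² + 59² (a=26, b=59)

Factorization: 4157 = 4157
By Fermat: n is sum of two squares iff every prime p ≡ 3 (mod 4) appears to even power.
All primes ≡ 3 (mod 4) appear to even power.
Search a = 0, 1, 2, … for 4157 - a² a perfect square: first hit at a = 26: 4157 - 676 = 3481 = 59².
4157 = 26² + 59² = 676 + 3481 ✓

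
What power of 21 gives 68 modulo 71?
23

Baby-step giant-step with step n = ⌈√71⌉ = 9.
Baby steps 21^j mod 71 (j:value) for j=0..8: 0:1, 1:21, 2:15, 3:31, 4:12, 5:39, 6:38, 7:17, 8:2.
Giant-step multiplier: 21^(-9) ≡ 21^(70-9) = 21^61 ≡ 22 (mod 71).
Giant steps γ_i = 68·22^i mod 71: γ_0=68, γ_1=5, γ_2=39 (in table at j=5).
x = i·n + j = 2·9 + 5 = 23.
Check: 21^23 ≡ 68 (mod 71).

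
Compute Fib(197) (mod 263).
163

Matrix identity: Q^n = [[F_(n+1), F_n], [F_n, F_(n-1)]] with Q = [[1,1],[1,0]].
n = 197 = 11000101₂. Square-and-multiply, entries mod 263:
Q^1 = [[1,1],[1,0]]
Q^3 = (Q^1)²·Q = [[3,2],[2,1]]
Q^6 = (Q^3)² = [[13,8],[8,5]]
Q^12 = (Q^6)² = [[233,144],[144,89]]
Q^24 = (Q^12)² = [[70,80],[80,253]]
Q^49 = (Q^24)²·Q = [[57,254],[254,66]]
Q^98 = (Q^49)² = [[174,208],[208,229]]
Q^197 = (Q^98)²·Q = [[90,163],[163,190]]
F_197 mod 263 = Q^197[0][1] = 163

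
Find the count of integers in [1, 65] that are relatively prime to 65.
48

65 = 5 × 13
φ(n) = n × ∏(1 - 1/p) for each prime p dividing n
φ(65) = 65 × (1 - 1/5) × (1 - 1/13) = 48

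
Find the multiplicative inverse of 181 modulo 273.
181

gcd(181, 273) = 1, so the inverse exists.
Extended Euclidean algorithm on (273, 181):
273 = 1 × 181 + 92  ⟹  92 = (1)·273 + (-1)·181
181 = 1 × 92 + 89  ⟹  89 = (-1)·273 + (2)·181
92 = 1 × 89 + 3  ⟹  3 = (2)·273 + (-3)·181
89 = 29 × 3 + 2  ⟹  2 = (-59)·273 + (89)·181
3 = 1 × 2 + 1  ⟹  1 = (61)·273 + (-92)·181
So (-92)·181 ≡ 1 (mod 273), i.e. 181^(-1) ≡ -92 ≡ 181 (mod 273).
Check: 181 × 181 = 32761 ≡ 1 (mod 273)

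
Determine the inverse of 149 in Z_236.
217

gcd(149, 236) = 1, so the inverse exists.
Extended Euclidean algorithm on (236, 149):
236 = 1 × 149 + 87  ⟹  87 = (1)·236 + (-1)·149
149 = 1 × 87 + 62  ⟹  62 = (-1)·236 + (2)·149
87 = 1 × 62 + 25  ⟹  25 = (2)·236 + (-3)·149
62 = 2 × 25 + 12  ⟹  12 = (-5)·236 + (8)·149
25 = 2 × 12 + 1  ⟹  1 = (12)·236 + (-19)·149
So (-19)·149 ≡ 1 (mod 236), i.e. 149^(-1) ≡ -19 ≡ 217 (mod 236).
Check: 149 × 217 = 32333 ≡ 1 (mod 236)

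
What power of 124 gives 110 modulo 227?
32

Baby-step giant-step with step n = ⌈√227⌉ = 16.
Baby steps 124^j mod 227 (j:value) for j=0..15: 0:1, 1:124, 2:167, 3:51, 4:195, 5:118, 6:104, 7:184, 8:116, 9:83, 10:77, 11:14, 12:147, 13:68, 14:33, 15:6.
Giant-step multiplier: 124^(-16) ≡ 124^(226-16) = 124^210 ≡ 209 (mod 227).
Giant steps γ_i = 110·209^i mod 227: γ_0=110, γ_1=63, γ_2=1 (in table at j=0).
x = i·n + j = 2·16 + 0 = 32.
Check: 124^32 ≡ 110 (mod 227).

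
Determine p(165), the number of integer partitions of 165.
172389800255

p(n) counts ways to write n as a sum of positive integers (order ignored).
Euler's pentagonal recurrence: p(k) = p(k-1) + p(k-2) - p(k-5) - p(k-7) + p(k-12) + p(k-15) - ... (offsets j(3j∓1)/2, signs ++--, p(0)=1, p(<0)=0).
DP table for k = 0..164: p(0)=1, p(1)=1, p(2)=2, p(3)=3, p(4)=5, p(5)=7, p(6)=11, p(7)=15, p(8)=22, p(9)=30, p(10)=42, p(11)=56, p(12)=77, p(13)=101, p(14)=135, p(15)=176, p(16)=231, p(17)=297, p(18)=385, p(19)=490, p(20)=627, p(21)=792, p(22)=1002, p(23)=1255, p(24)=1575, p(25)=1958, p(26)=2436, p(27)=3010, p(28)=3718, p(29)=4565, p(30)=5604, p(31)=6842, p(32)=8349, p(33)=10143, p(34)=12310, p(35)=14883, p(36)=17977, p(37)=21637, p(38)=26015, p(39)=31185, p(40)=37338, p(41)=44583, p(42)=53174, p(43)=63261, p(44)=75175, p(45)=89134, p(46)=105558, p(47)=124754, p(48)=147273, p(49)=173525, p(50)=204226, p(51)=239943, p(52)=281589, p(53)=329931, p(54)=386155, p(55)=451276, p(56)=526823, p(57)=614154, p(58)=715220, p(59)=831820, p(60)=966467, p(61)=1121505, p(62)=1300156, p(63)=1505499, p(64)=1741630, p(65)=2012558, p(66)=2323520, p(67)=2679689, p(68)=3087735, p(69)=3554345, p(70)=4087968, p(71)=4697205, p(72)=5392783, p(73)=6185689, p(74)=7089500, p(75)=8118264, p(76)=9289091, p(77)=10619863, p(78)=12132164, p(79)=13848650, p(80)=15796476, p(81)=18004327, p(82)=20506255, p(83)=23338469, p(84)=26543660, p(85)=30167357, p(86)=34262962, p(87)=38887673, p(88)=44108109, p(89)=49995925, p(90)=56634173, p(91)=64112359, p(92)=72533807, p(93)=82010177, p(94)=92669720, p(95)=104651419, p(96)=118114304, p(97)=133230930, p(98)=150198136, p(99)=169229875, p(100)=190569292, p(101)=214481126, p(102)=241265379, p(103)=271248950, p(104)=304801365, p(105)=342325709, p(106)=384276336, p(107)=431149389, p(108)=483502844, p(109)=541946240, p(110)=607163746, p(111)=679903203, p(112)=761002156, p(113)=851376628, p(114)=952050665, p(115)=1064144451, p(116)=1188908248, p(117)=1327710076, p(118)=1482074143, p(119)=1653668665, p(120)=1844349560, p(121)=2056148051, p(122)=2291320912, p(123)=2552338241, p(124)=2841940500, p(125)=3163127352, p(126)=3519222692, p(127)=3913864295, p(128)=4351078600, p(129)=4835271870, p(130)=5371315400, p(131)=5964539504, p(132)=6620830889, p(133)=7346629512, p(134)=8149040695, p(135)=9035836076, p(136)=10015581680, p(137)=11097645016, p(138)=12292341831, p(139)=13610949895, p(140)=15065878135, p(141)=16670689208, p(142)=18440293320, p(143)=20390982757, p(144)=22540654445, p(145)=24908858009, p(146)=27517052599, p(147)=30388671978, p(148)=33549419497, p(149)=37027355200, p(150)=40853235313, p(151)=45060624582, p(152)=49686288421, p(153)=54770336324, p(154)=60356673280, p(155)=66493182097, p(156)=73232243759, p(157)=80630964769, p(158)=88751778802, p(159)=97662728555, p(160)=107438159466, p(161)=118159068427, p(162)=129913904637, p(163)=142798995930, p(164)=156919475295.
Final step: p(165) = p(164) + p(163) - p(160) - p(158) + p(153) + p(150) - p(143) - p(139) + p(130) + p(125) - p(114) - p(108) + p(95) + p(88) - p(73) - p(65) + p(48) + p(39) - p(20) - p(10)
= 156919475295 + 142798995930 - 107438159466 - 88751778802 + 54770336324 + 40853235313 - 20390982757 - 13610949895 + 5371315400 + 3163127352 - 952050665 - 483502844 + 104651419 + 44108109 - 6185689 - 2012558 + 147273 + 31185 - 627 - 42
= 172389800255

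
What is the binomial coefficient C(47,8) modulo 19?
9

Using Lucas' theorem:
Write n=47 and k=8 in base 19:
n in base 19: [2, 9]
k in base 19: [0, 8]
C(47,8) mod 19 = ∏ C(n_i, k_i) mod 19
Digit binomials (mod 19): C(2,0) = 1; C(9,8) = 9
Product: 1 × 9 = 9 ≡ 9 (mod 19)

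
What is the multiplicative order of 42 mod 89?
44

89 is prime, so ord(42) divides φ(89) = 88.
Divisors of 88: 1, 2, 4, 8, 11, 22, 44, 88.
Repeated squaring: 42^1 ≡ 42, 42^2 ≡ 73, 42^4 ≡ 78, 42^8 ≡ 32, 42^16 ≡ 45, 42^32 ≡ 67, 42^64 ≡ 39 (mod 89).
Test 42^d mod 89 for each divisor d in increasing order:
42^1 ≡ 42
42^2 ≡ 73
42^4 ≡ 78
42^8 ≡ 32
42^11 = 42^8·42^2·42^1 ≡ 34
42^22 = 42^16·42^4·42^2 ≡ 88
42^44 = 42^32·42^8·42^4 ≡ 1  ← first divisor giving 1
The order is 44.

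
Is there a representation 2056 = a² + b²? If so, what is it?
30² + 34² (a=30, b=34)

Factorization: 2056 = 2^3 × 257
By Fermat: n is sum of two squares iff every prime p ≡ 3 (mod 4) appears to even power.
All primes ≡ 3 (mod 4) appear to even power.
Search a = 0, 1, 2, … for 2056 - a² a perfect square: first hit at a = 30: 2056 - 900 = 1156 = 34².
2056 = 30² + 34² = 900 + 1156 ✓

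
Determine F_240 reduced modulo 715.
220

Matrix identity: Q^n = [[F_(n+1), F_n], [F_n, F_(n-1)]] with Q = [[1,1],[1,0]].
n = 240 = 11110000₂. Square-and-multiply, entries mod 715:
Q^1 = [[1,1],[1,0]]
Q^3 = (Q^1)²·Q = [[3,2],[2,1]]
Q^7 = (Q^3)²·Q = [[21,13],[13,8]]
Q^15 = (Q^7)²·Q = [[272,610],[610,377]]
Q^30 = (Q^15)² = [[639,495],[495,144]]
Q^60 = (Q^30)² = [[551,55],[55,496]]
Q^120 = (Q^60)² = [[606,385],[385,221]]
Q^240 = (Q^120)² = [[661,220],[220,441]]
F_240 mod 715 = Q^240[0][1] = 220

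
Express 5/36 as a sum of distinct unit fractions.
1/8 + 1/72

Greedy algorithm:
5/36: ceiling(36/5) = 8, use 1/8
1/72: ceiling(72/1) = 72, use 1/72
Result: 5/36 = 1/8 + 1/72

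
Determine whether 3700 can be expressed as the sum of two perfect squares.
10² + 60² (a=10, b=60)

Factorization: 3700 = 2^2 × 5^2 × 37
By Fermat: n is sum of two squares iff every prime p ≡ 3 (mod 4) appears to even power.
All primes ≡ 3 (mod 4) appear to even power.
Search a = 0, 1, 2, … for 3700 - a² a perfect square: first hit at a = 10: 3700 - 100 = 3600 = 60².
3700 = 10² + 60² = 100 + 3600 ✓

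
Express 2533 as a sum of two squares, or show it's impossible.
18² + 47² (a=18, b=47)

Factorization: 2533 = 17 × 149
By Fermat: n is sum of two squares iff every prime p ≡ 3 (mod 4) appears to even power.
All primes ≡ 3 (mod 4) appear to even power.
Search a = 0, 1, 2, … for 2533 - a² a perfect square: first hit at a = 18: 2533 - 324 = 2209 = 47².
2533 = 18² + 47² = 324 + 2209 ✓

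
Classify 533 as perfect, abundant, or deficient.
deficient

Proper divisors of 533: sum = 1 + 13 + 41 = 55
Since 55 < 533, 533 is deficient.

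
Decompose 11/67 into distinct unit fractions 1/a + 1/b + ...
1/7 + 1/47 + 1/22043

Greedy algorithm:
11/67: ceiling(67/11) = 7, use 1/7
10/469: ceiling(469/10) = 47, use 1/47
1/22043: ceiling(22043/1) = 22043, use 1/22043
Result: 11/67 = 1/7 + 1/47 + 1/22043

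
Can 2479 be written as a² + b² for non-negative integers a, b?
Not possible

Factorization: 2479 = 37 × 67
By Fermat: n is sum of two squares iff every prime p ≡ 3 (mod 4) appears to even power.
Prime(s) ≡ 3 (mod 4) with odd exponent: [(67, 1)]
Therefore 2479 cannot be expressed as a² + b².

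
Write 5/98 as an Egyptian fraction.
1/20 + 1/980

Greedy algorithm:
5/98: ceiling(98/5) = 20, use 1/20
1/980: ceiling(980/1) = 980, use 1/980
Result: 5/98 = 1/20 + 1/980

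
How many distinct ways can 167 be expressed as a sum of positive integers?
207890420102

p(n) counts ways to write n as a sum of positive integers (order ignored).
Euler's pentagonal recurrence: p(k) = p(k-1) + p(k-2) - p(k-5) - p(k-7) + p(k-12) + p(k-15) - ... (offsets j(3j∓1)/2, signs ++--, p(0)=1, p(<0)=0).
DP table for k = 0..166: p(0)=1, p(1)=1, p(2)=2, p(3)=3, p(4)=5, p(5)=7, p(6)=11, p(7)=15, p(8)=22, p(9)=30, p(10)=42, p(11)=56, p(12)=77, p(13)=101, p(14)=135, p(15)=176, p(16)=231, p(17)=297, p(18)=385, p(19)=490, p(20)=627, p(21)=792, p(22)=1002, p(23)=1255, p(24)=1575, p(25)=1958, p(26)=2436, p(27)=3010, p(28)=3718, p(29)=4565, p(30)=5604, p(31)=6842, p(32)=8349, p(33)=10143, p(34)=12310, p(35)=14883, p(36)=17977, p(37)=21637, p(38)=26015, p(39)=31185, p(40)=37338, p(41)=44583, p(42)=53174, p(43)=63261, p(44)=75175, p(45)=89134, p(46)=105558, p(47)=124754, p(48)=147273, p(49)=173525, p(50)=204226, p(51)=239943, p(52)=281589, p(53)=329931, p(54)=386155, p(55)=451276, p(56)=526823, p(57)=614154, p(58)=715220, p(59)=831820, p(60)=966467, p(61)=1121505, p(62)=1300156, p(63)=1505499, p(64)=1741630, p(65)=2012558, p(66)=2323520, p(67)=2679689, p(68)=3087735, p(69)=3554345, p(70)=4087968, p(71)=4697205, p(72)=5392783, p(73)=6185689, p(74)=7089500, p(75)=8118264, p(76)=9289091, p(77)=10619863, p(78)=12132164, p(79)=13848650, p(80)=15796476, p(81)=18004327, p(82)=20506255, p(83)=23338469, p(84)=26543660, p(85)=30167357, p(86)=34262962, p(87)=38887673, p(88)=44108109, p(89)=49995925, p(90)=56634173, p(91)=64112359, p(92)=72533807, p(93)=82010177, p(94)=92669720, p(95)=104651419, p(96)=118114304, p(97)=133230930, p(98)=150198136, p(99)=169229875, p(100)=190569292, p(101)=214481126, p(102)=241265379, p(103)=271248950, p(104)=304801365, p(105)=342325709, p(106)=384276336, p(107)=431149389, p(108)=483502844, p(109)=541946240, p(110)=607163746, p(111)=679903203, p(112)=761002156, p(113)=851376628, p(114)=952050665, p(115)=1064144451, p(116)=1188908248, p(117)=1327710076, p(118)=1482074143, p(119)=1653668665, p(120)=1844349560, p(121)=2056148051, p(122)=2291320912, p(123)=2552338241, p(124)=2841940500, p(125)=3163127352, p(126)=3519222692, p(127)=3913864295, p(128)=4351078600, p(129)=4835271870, p(130)=5371315400, p(131)=5964539504, p(132)=6620830889, p(133)=7346629512, p(134)=8149040695, p(135)=9035836076, p(136)=10015581680, p(137)=11097645016, p(138)=12292341831, p(139)=13610949895, p(140)=15065878135, p(141)=16670689208, p(142)=18440293320, p(143)=20390982757, p(144)=22540654445, p(145)=24908858009, p(146)=27517052599, p(147)=30388671978, p(148)=33549419497, p(149)=37027355200, p(150)=40853235313, p(151)=45060624582, p(152)=49686288421, p(153)=54770336324, p(154)=60356673280, p(155)=66493182097, p(156)=73232243759, p(157)=80630964769, p(158)=88751778802, p(159)=97662728555, p(160)=107438159466, p(161)=118159068427, p(162)=129913904637, p(163)=142798995930, p(164)=156919475295, p(165)=172389800255, p(166)=189334822579.
Final step: p(167) = p(166) + p(165) - p(162) - p(160) + p(155) + p(152) - p(145) - p(141) + p(132) + p(127) - p(116) - p(110) + p(97) + p(90) - p(75) - p(67) + p(50) + p(41) - p(22) - p(12)
= 189334822579 + 172389800255 - 129913904637 - 107438159466 + 66493182097 + 49686288421 - 24908858009 - 16670689208 + 6620830889 + 3913864295 - 1188908248 - 607163746 + 133230930 + 56634173 - 8118264 - 2679689 + 204226 + 44583 - 1002 - 77
= 207890420102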